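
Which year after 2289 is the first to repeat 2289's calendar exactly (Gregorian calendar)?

2295

Two years share a calendar iff Jan 1 falls on the same weekday and both are leap or both are common. 2289: Jan 1 is Tuesday, common year.
2290: Jan 1 Wednesday, common
2291: Jan 1 Thursday, common
2292: Jan 1 Friday, leap
2293: Jan 1 Sunday, common
2294: Jan 1 Monday, common
2295: Jan 1 Tuesday, common
2295 matches on both conditions.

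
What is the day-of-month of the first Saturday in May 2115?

May 1, 2115 is a Wednesday, so the first Saturday is the 4th.
The first Saturday is 4 + 0 = 4.

4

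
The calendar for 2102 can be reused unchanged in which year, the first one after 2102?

Two years share a calendar iff Jan 1 falls on the same weekday and both are leap or both are common. 2102: Jan 1 is Sunday, common year.
2103: Jan 1 Monday, common
2104: Jan 1 Tuesday, leap
2105: Jan 1 Thursday, common
2106: Jan 1 Friday, common
2107: Jan 1 Saturday, common
2108: Jan 1 Sunday, leap
2109: Jan 1 Tuesday, common
2110: Jan 1 Wednesday, common
2111: Jan 1 Thursday, common
2112: Jan 1 Friday, leap
2113: Jan 1 Sunday, common
2113 matches on both conditions.

2113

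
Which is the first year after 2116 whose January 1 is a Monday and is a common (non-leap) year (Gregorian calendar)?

2125

Jan 1 advances by 2 weekdays after a leap year and by 1 after a common year.
2116: Jan 1 is Wednesday (leap).
2117: Friday
2118: Saturday
2119: Sunday
2120: Monday (leap)
2121: Wednesday
2122: Thursday
2123: Friday
2124: Saturday (leap)
2125: Monday
2125 begins on a Monday and is a common year.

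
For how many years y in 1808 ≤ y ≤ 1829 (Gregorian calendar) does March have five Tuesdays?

March has 31 days; it has five Tuesdays when Tuesday falls among the first (month-length − 28) days — i.e. when March 1 is one of Tuesday/Monday/Sunday.
March 1 by year: 1808:Tue✓ 1809:Wed 1810:Thu 1811:Fri 1812:Sun✓ 1813:Mon✓ 1814:Tue✓ 1815:Wed 1816:Fri 1817:Sat 1818:Sun✓ 1819:Mon✓ 1820:Wed 1821:Thu 1822:Fri 1823:Sat 1824:Mon✓ 1825:Tue✓ 1826:Wed 1827:Thu 1828:Sat 1829:Sun✓
Years with five Tuesdays: 1808, 1812, 1813, 1814, 1818, 1819, 1824, 1825, 1829 → 9.

9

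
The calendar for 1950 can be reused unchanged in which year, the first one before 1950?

1939

Two years share a calendar iff Jan 1 falls on the same weekday and both are leap or both are common. 1950: Jan 1 is Sunday, common year.
1949: Jan 1 Saturday, common
1948: Jan 1 Thursday, leap
1947: Jan 1 Wednesday, common
1946: Jan 1 Tuesday, common
1945: Jan 1 Monday, common
1944: Jan 1 Saturday, leap
1943: Jan 1 Friday, common
1942: Jan 1 Thursday, common
1941: Jan 1 Wednesday, common
1940: Jan 1 Monday, leap
1939: Jan 1 Sunday, common
1939 matches on both conditions.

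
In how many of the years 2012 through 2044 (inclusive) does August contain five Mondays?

August has 31 days; it has five Mondays when Monday falls among the first (month-length − 28) days — i.e. when August 1 is one of Monday/Sunday/Saturday.
August 1 by year: 2012:Wed 2013:Thu 2014:Fri 2015:Sat✓ 2016:Mon✓ 2017:Tue 2018:Wed 2019:Thu 2020:Sat✓ 2021:Sun✓ 2022:Mon✓ 2023:Tue 2024:Thu 2025:Fri 2026:Sat✓ …(3 more)… 2030:Thu 2031:Fri 2032:Sun✓ 2033:Mon✓ 2034:Tue 2035:Wed 2036:Fri 2037:Sat✓ 2038:Sun✓ 2039:Mon✓ 2040:Wed 2041:Thu 2042:Fri 2043:Sat✓ 2044:Mon✓
Years with five Mondays: 2015, 2016, 2020, 2021, 2022, 2026, 2027, 2032, 2033, 2037, 2038, 2039, 2043, 2044 → 14.

14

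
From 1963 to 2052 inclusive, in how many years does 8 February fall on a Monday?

13

Track 8 February's weekday year by year (advancing +1, or +2 across a Feb 29):
  1963: Fri  1964: Sat (+1)  1965: Mon (+2) ✓  1966: Tue (+1)  1967: Wed (+1)
  1968: Thu (+1)  1969: Sat (+2)  1970: Sun (+1)  1971: Mon (+1) ✓  1972: Tue (+1)
  1973: Thu (+2)  1974: Fri (+1)  1975: Sat (+1)  1976: Sun (+1)  … (62 more years) …
  2039: Tue (+1)  2040: Wed (+1)  2041: Fri (+2)  2042: Sat (+1)  2043: Sun (+1)
  2044: Mon (+1) ✓  2045: Wed (+2)  2046: Thu (+1)  2047: Fri (+1)  2048: Sat (+1)
  2049: Mon (+2) ✓  2050: Tue (+1)  2051: Wed (+1)  2052: Thu (+1)
Monday years: 1965, 1971, 1982, 1988, 1993, 1999, 2010, 2016, 2021, 2027, 2038, 2044, 2049 — 13 in total.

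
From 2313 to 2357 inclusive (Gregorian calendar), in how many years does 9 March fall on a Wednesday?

Track 9 March's weekday year by year (advancing +1, or +2 across a Feb 29):
  2313: Sun  2314: Mon (+1)  2315: Tue (+1)  2316: Thu (+2)  2317: Fri (+1)
  2318: Sat (+1)  2319: Sun (+1)  2320: Tue (+2)  2321: Wed (+1) ✓  2322: Thu (+1)
  2323: Fri (+1)  2324: Sun (+2)  2325: Mon (+1)  2326: Tue (+1)  … (17 more years) …
  2344: Thu (+2)  2345: Fri (+1)  2346: Sat (+1)  2347: Sun (+1)  2348: Tue (+2)
  2349: Wed (+1) ✓  2350: Thu (+1)  2351: Fri (+1)  2352: Sun (+2)  2353: Mon (+1)
  2354: Tue (+1)  2355: Wed (+1) ✓  2356: Fri (+2)  2357: Sat (+1)
Wednesday years: 2321, 2327, 2332, 2338, 2349, 2355 — 6 in total.

6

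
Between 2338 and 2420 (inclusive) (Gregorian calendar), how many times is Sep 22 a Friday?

Track Sep 22's weekday year by year (advancing +1, or +2 across a Feb 29):
  2338: Thu  2339: Fri (+1) ✓  2340: Sun (+2)  2341: Mon (+1)  2342: Tue (+1)
  2343: Wed (+1)  2344: Fri (+2) ✓  2345: Sat (+1)  2346: Sun (+1)  2347: Mon (+1)
  2348: Wed (+2)  2349: Thu (+1)  2350: Fri (+1) ✓  2351: Sat (+1)  … (55 more years) …
  2407: Sat (+1)  2408: Mon (+2)  2409: Tue (+1)  2410: Wed (+1)  2411: Thu (+1)
  2412: Sat (+2)  2413: Sun (+1)  2414: Mon (+1)  2415: Tue (+1)  2416: Thu (+2)
  2417: Fri (+1) ✓  2418: Sat (+1)  2419: Sun (+1)  2420: Tue (+2)
Friday years: 2339, 2344, 2350, 2361, 2367, 2372, 2378, 2389, 2395, 2400, 2406, 2417 — 12 in total.

12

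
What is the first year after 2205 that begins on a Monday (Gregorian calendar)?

2210

Jan 1 advances by 2 weekdays after a leap year and by 1 after a common year.
2205: Jan 1 is Tuesday.
2206: Wednesday
2207: Thursday
2208: Friday (leap)
2209: Sunday
2210: Monday
2210 begins on a Monday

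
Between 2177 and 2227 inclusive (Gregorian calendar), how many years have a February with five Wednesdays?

2

February has 28 days (29 in leap years); it has five Wednesdays when Wednesday falls among the first (month-length − 28) days — i.e. when February 1 is Wednesday in a leap year (never in a common year).
February 1 by year: 2177:Sat 2178:Sun 2179:Mon 2180:Tue 2181:Thu 2182:Fri 2183:Sat 2184:Sun 2185:Tue 2186:Wed 2187:Thu 2188:Fri 2189:Sun 2190:Mon 2191:Tue …(21 more)… 2213:Mon 2214:Tue 2215:Wed 2216:Thu 2217:Sat 2218:Sun 2219:Mon 2220:Tue 2221:Thu 2222:Fri 2223:Sat 2224:Sun 2225:Tue 2226:Wed 2227:Thu
Years with five Wednesdays: 2192, 2204 → 2.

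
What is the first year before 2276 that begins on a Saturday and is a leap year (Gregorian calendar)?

2248

Jan 1 advances by 2 weekdays after a leap year and by 1 after a common year.
2276: Jan 1 is Saturday (leap).
2275: Friday
2274: Thursday
2273: Wednesday
2272: Monday (leap)
2271: Sunday
2270: Saturday
2269: Friday
2268: Wednesday (leap)
2267: Tuesday
2266: Monday
2265: Sunday
2264: Friday (leap)
2263: Thursday
2262: Wednesday
2261: Tuesday
2260: Sunday (leap)
2259: Saturday
2258: Friday
2257: Thursday
2256: Tuesday (leap)
2255: Monday
2254: Sunday
2253: Saturday
2252: Thursday (leap)
2251: Wednesday
2250: Tuesday
2249: Monday
2248: Saturday (leap)
2248 begins on a Saturday and is a leap year.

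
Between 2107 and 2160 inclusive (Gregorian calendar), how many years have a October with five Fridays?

22

October has 31 days; it has five Fridays when Friday falls among the first (month-length − 28) days — i.e. when October 1 is one of Friday/Thursday/Wednesday.
October 1 by year: 2107:Sat 2108:Mon 2109:Tue 2110:Wed✓ 2111:Thu✓ 2112:Sat 2113:Sun 2114:Mon 2115:Tue 2116:Thu✓ 2117:Fri✓ 2118:Sat 2119:Sun 2120:Tue 2121:Wed✓ …(24 more)… 2146:Sat 2147:Sun 2148:Tue 2149:Wed✓ 2150:Thu✓ 2151:Fri✓ 2152:Sun 2153:Mon 2154:Tue 2155:Wed✓ 2156:Fri✓ 2157:Sat 2158:Sun 2159:Mon 2160:Wed✓
Years with five Fridays: 2110, 2111, 2116, 2117, 2121, 2122, 2123, 2127, 2128, 2132, 2133, 2134, 2138, 2139, 2144, 2145, 2149, 2150, 2151, 2155, 2156, 2160 → 22.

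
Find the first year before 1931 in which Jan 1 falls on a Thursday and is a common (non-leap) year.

1925

Jan 1 advances by 2 weekdays after a leap year and by 1 after a common year.
1931: Jan 1 is Thursday.
1930: Wednesday
1929: Tuesday
1928: Sunday (leap)
1927: Saturday
1926: Friday
1925: Thursday
1925 begins on a Thursday and is a common year.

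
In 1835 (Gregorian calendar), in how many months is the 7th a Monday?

2

Check the 7th of each month of 1835: Jan 7: Wed, Feb 7: Sat, Mar 7: Sat, Apr 7: Tue, May 7: Thu, Jun 7: Sun, Jul 7: Tue, Aug 7: Fri, Sep 7: Mon, Oct 7: Wed, Nov 7: Sat, Dec 7: Mon.
Monday occurs in September, December — 2 months.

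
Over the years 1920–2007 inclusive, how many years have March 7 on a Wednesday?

Track March 7's weekday year by year (advancing +1, or +2 across a Feb 29):
  1920: Sun  1921: Mon (+1)  1922: Tue (+1)  1923: Wed (+1) ✓  1924: Fri (+2)
  1925: Sat (+1)  1926: Sun (+1)  1927: Mon (+1)  1928: Wed (+2) ✓  1929: Thu (+1)
  1930: Fri (+1)  1931: Sat (+1)  1932: Mon (+2)  1933: Tue (+1)  … (60 more years) …
  1994: Mon (+1)  1995: Tue (+1)  1996: Thu (+2)  1997: Fri (+1)  1998: Sat (+1)
  1999: Sun (+1)  2000: Tue (+2)  2001: Wed (+1) ✓  2002: Thu (+1)  2003: Fri (+1)
  2004: Sun (+2)  2005: Mon (+1)  2006: Tue (+1)  2007: Wed (+1) ✓
Wednesday years: 1923, 1928, 1934, 1945, 1951, 1956, 1962, 1973, 1979, 1984, 1990, 2001, 2007 — 13 in total.

13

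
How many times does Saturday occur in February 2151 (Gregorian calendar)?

February 2151 has 28 days and begins on Monday.
The first Saturday is February 6.
Saturdays fall on 6, 13, 20, 27 — that's 4.

4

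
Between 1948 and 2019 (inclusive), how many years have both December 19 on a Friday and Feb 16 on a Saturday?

3

Check each year's weekday for December 19 and Feb 16:
  1948: Sun/Mon  1949: Mon/Wed  1950: Tue/Thu  1951: Wed/Fri  1952: Fri/Sat ✓  1953: Sat/Mon  1954: Sun/Tue  1955: Mon/Wed  1956: Wed/Thu  1957: Thu/Sat  1958: Fri/Sun  1959: Sat/Mon  1960: Mon/Tue  1961: Tue/Thu  …(44 more)…  2006: Tue/Thu  2007: Wed/Fri  2008: Fri/Sat ✓  2009: Sat/Mon  2010: Sun/Tue  2011: Mon/Wed  2012: Wed/Thu  2013: Thu/Sat  2014: Fri/Sun  2015: Sat/Mon  2016: Mon/Tue  2017: Tue/Thu  2018: Wed/Fri  2019: Thu/Sat
Both conditions hold in: 1952, 1980, 2008 — 3.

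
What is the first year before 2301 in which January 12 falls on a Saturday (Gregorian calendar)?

2295

From one year to the next, a fixed date's weekday advances by 1, or by 2 when a Feb 29 lies between the two dates.
2301: January 12 is Saturday.
2300: Friday (−1)
2299: Thursday (−1)
2298: Wednesday (−1)
2297: Tuesday (−1)
2296: Sunday (−2)
2295: Saturday (−1)
January 12 falls on a Saturday in 2295.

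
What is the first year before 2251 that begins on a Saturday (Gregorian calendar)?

Jan 1 advances by 2 weekdays after a leap year and by 1 after a common year.
2251: Jan 1 is Wednesday.
2250: Tuesday
2249: Monday
2248: Saturday (leap)
2248 begins on a Saturday

2248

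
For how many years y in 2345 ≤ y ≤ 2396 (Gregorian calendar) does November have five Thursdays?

November has 30 days; it has five Thursdays when Thursday falls among the first (month-length − 28) days — i.e. when November 1 is one of Thursday/Wednesday.
November 1 by year: 2345:Thu✓ 2346:Fri 2347:Sat 2348:Mon 2349:Tue 2350:Wed✓ 2351:Thu✓ 2352:Sat 2353:Sun 2354:Mon 2355:Tue 2356:Thu✓ 2357:Fri 2358:Sat 2359:Sun …(22 more)… 2382:Mon 2383:Tue 2384:Thu✓ 2385:Fri 2386:Sat 2387:Sun 2388:Tue 2389:Wed✓ 2390:Thu✓ 2391:Fri 2392:Sun 2393:Mon 2394:Tue 2395:Wed✓ 2396:Fri
Years with five Thursdays: 2345, 2350, 2351, 2356, 2361, 2362, 2367, 2372, 2373, 2378, 2379, 2384, 2389, 2390, 2395 → 15.

15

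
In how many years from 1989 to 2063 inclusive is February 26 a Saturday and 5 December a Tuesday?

3

Check each year's weekday for February 26 and 5 December:
  1989: Sun/Tue  1990: Mon/Wed  1991: Tue/Thu  1992: Wed/Sat  1993: Fri/Sun  1994: Sat/Mon  1995: Sun/Tue  1996: Mon/Thu  1997: Wed/Fri  1998: Thu/Sat  1999: Fri/Sun  2000: Sat/Tue ✓  2001: Mon/Wed  2002: Tue/Thu  …(47 more)…  2050: Sat/Mon  2051: Sun/Tue  2052: Mon/Thu  2053: Wed/Fri  2054: Thu/Sat  2055: Fri/Sun  2056: Sat/Tue ✓  2057: Mon/Wed  2058: Tue/Thu  2059: Wed/Fri  2060: Thu/Sun  2061: Sat/Mon  2062: Sun/Tue  2063: Mon/Wed
Both conditions hold in: 2000, 2028, 2056 — 3.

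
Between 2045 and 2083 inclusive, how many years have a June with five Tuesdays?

12

June has 30 days; it has five Tuesdays when Tuesday falls among the first (month-length − 28) days — i.e. when June 1 is one of Tuesday/Monday.
June 1 by year: 2045:Thu 2046:Fri 2047:Sat 2048:Mon✓ 2049:Tue✓ 2050:Wed 2051:Thu 2052:Sat 2053:Sun 2054:Mon✓ 2055:Tue✓ 2056:Thu 2057:Fri 2058:Sat 2059:Sun …(9 more)… 2069:Sat 2070:Sun 2071:Mon✓ 2072:Wed 2073:Thu 2074:Fri 2075:Sat 2076:Mon✓ 2077:Tue✓ 2078:Wed 2079:Thu 2080:Sat 2081:Sun 2082:Mon✓ 2083:Tue✓
Years with five Tuesdays: 2048, 2049, 2054, 2055, 2060, 2065, 2066, 2071, 2076, 2077, 2082, 2083 → 12.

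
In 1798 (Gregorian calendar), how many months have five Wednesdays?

4

A month of length L has five Wednesdays iff its first Wednesday is on day ≤ L−28 (so day 1–3 in a 31-day month, 1–2 in a 30-day month, day 1 in a leap February).
Checking each month of 1798: Jan starts Mon (31d) ✓; Feb starts Thu (28d); Mar starts Thu (31d); Apr starts Sun (30d); May starts Tue (31d) ✓; Jun starts Fri (30d); Jul starts Sun (31d); Aug starts Wed (31d) ✓; Sep starts Sat (30d); Oct starts Mon (31d) ✓; Nov starts Thu (30d); Dec starts Sat (31d).
Five-Wednesday months: January, May, August, October → 4.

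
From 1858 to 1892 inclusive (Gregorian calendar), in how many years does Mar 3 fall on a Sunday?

Track Mar 3's weekday year by year (advancing +1, or +2 across a Feb 29):
  1858: Wed  1859: Thu (+1)  1860: Sat (+2)  1861: Sun (+1) ✓  1862: Mon (+1)
  1863: Tue (+1)  1864: Thu (+2)  1865: Fri (+1)  1866: Sat (+1)  1867: Sun (+1) ✓
  1868: Tue (+2)  1869: Wed (+1)  1870: Thu (+1)  1871: Fri (+1)  … (7 more years) …
  1879: Mon (+1)  1880: Wed (+2)  1881: Thu (+1)  1882: Fri (+1)  1883: Sat (+1)
  1884: Mon (+2)  1885: Tue (+1)  1886: Wed (+1)  1887: Thu (+1)  1888: Sat (+2)
  1889: Sun (+1) ✓  1890: Mon (+1)  1891: Tue (+1)  1892: Thu (+2)
Sunday years: 1861, 1867, 1872, 1878, 1889 — 5 in total.

5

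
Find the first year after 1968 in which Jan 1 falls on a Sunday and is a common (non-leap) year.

Jan 1 advances by 2 weekdays after a leap year and by 1 after a common year.
1968: Jan 1 is Monday (leap).
1969: Wednesday
1970: Thursday
1971: Friday
1972: Saturday (leap)
1973: Monday
1974: Tuesday
1975: Wednesday
1976: Thursday (leap)
1977: Saturday
1978: Sunday
1978 begins on a Sunday and is a common year.

1978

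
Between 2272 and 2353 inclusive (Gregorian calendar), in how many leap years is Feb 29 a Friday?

3

Leap years in 2272–2353: 20 of them.
Feb 29 weekday advances by 5 (mod 7) from one leap year to the next four years later (or differs when a century non-leap intervenes).
Leap-day weekdays: 2272:Thu 2276:Tue 2280:Sun 2284:Fri✓ 2288:Wed 2292:Mon 2296:Sat 2304:Mon 2308:Sat 2312:Thu 2316:Tue 2320:Sun 2324:Fri✓ 2328:Wed 2332:Mon 2336:Sat 2340:Thu 2344:Tue 2348:Sun 2352:Fri✓
Friday: 2284, 2324, 2352 → 3.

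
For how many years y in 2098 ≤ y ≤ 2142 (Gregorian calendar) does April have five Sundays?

13

April has 30 days; it has five Sundays when Sunday falls among the first (month-length − 28) days — i.e. when April 1 is one of Sunday/Saturday.
April 1 by year: 2098:Tue 2099:Wed 2100:Thu 2101:Fri 2102:Sat✓ 2103:Sun✓ 2104:Tue 2105:Wed 2106:Thu 2107:Fri 2108:Sun✓ 2109:Mon 2110:Tue 2111:Wed 2112:Fri …(15 more)… 2128:Thu 2129:Fri 2130:Sat✓ 2131:Sun✓ 2132:Tue 2133:Wed 2134:Thu 2135:Fri 2136:Sun✓ 2137:Mon 2138:Tue 2139:Wed 2140:Fri 2141:Sat✓ 2142:Sun✓
Years with five Sundays: 2102, 2103, 2108, 2113, 2114, 2119, 2124, 2125, 2130, 2131, 2136, 2141, 2142 → 13.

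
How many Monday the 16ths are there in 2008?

Check the 16th of each month of 2008: Jan 16: Wed, Feb 16: Sat, Mar 16: Sun, Apr 16: Wed, May 16: Fri, Jun 16: Mon, Jul 16: Wed, Aug 16: Sat, Sep 16: Tue, Oct 16: Thu, Nov 16: Sun, Dec 16: Tue.
Monday occurs in June — 1 month.

1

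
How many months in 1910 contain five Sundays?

A month of length L has five Sundays iff its first Sunday is on day ≤ L−28 (so day 1–3 in a 31-day month, 1–2 in a 30-day month, day 1 in a leap February).
Checking each month of 1910: Jan starts Sat (31d) ✓; Feb starts Tue (28d); Mar starts Tue (31d); Apr starts Fri (30d); May starts Sun (31d) ✓; Jun starts Wed (30d); Jul starts Fri (31d) ✓; Aug starts Mon (31d); Sep starts Thu (30d); Oct starts Sat (31d) ✓; Nov starts Tue (30d); Dec starts Thu (31d).
Five-Sunday months: January, May, July, October → 4.

4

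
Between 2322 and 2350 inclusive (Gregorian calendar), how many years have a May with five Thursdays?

May has 31 days; it has five Thursdays when Thursday falls among the first (month-length − 28) days — i.e. when May 1 is one of Thursday/Wednesday/Tuesday.
May 1 by year: 2322:Mon 2323:Tue✓ 2324:Thu✓ 2325:Fri 2326:Sat 2327:Sun 2328:Tue✓ 2329:Wed✓ 2330:Thu✓ 2331:Fri 2332:Sun 2333:Mon 2334:Tue✓ 2335:Wed✓ 2336:Fri 2337:Sat 2338:Sun 2339:Mon 2340:Wed✓ 2341:Thu✓ 2342:Fri 2343:Sat 2344:Mon 2345:Tue✓ 2346:Wed✓ 2347:Thu✓ 2348:Sat 2349:Sun 2350:Mon
Years with five Thursdays: 2323, 2324, 2328, 2329, 2330, 2334, 2335, 2340, 2341, 2345, 2346, 2347 → 12.

12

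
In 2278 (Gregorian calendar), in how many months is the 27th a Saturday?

2

Check the 27th of each month of 2278: Jan 27: Sun, Feb 27: Wed, Mar 27: Wed, Apr 27: Sat, May 27: Mon, Jun 27: Thu, Jul 27: Sat, Aug 27: Tue, Sep 27: Fri, Oct 27: Sun, Nov 27: Wed, Dec 27: Fri.
Saturday occurs in April, July — 2 months.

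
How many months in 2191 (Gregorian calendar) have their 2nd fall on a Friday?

2

Check the 2nd of each month of 2191: Jan 2: Sun, Feb 2: Wed, Mar 2: Wed, Apr 2: Sat, May 2: Mon, Jun 2: Thu, Jul 2: Sat, Aug 2: Tue, Sep 2: Fri, Oct 2: Sun, Nov 2: Wed, Dec 2: Fri.
Friday occurs in September, December — 2 months.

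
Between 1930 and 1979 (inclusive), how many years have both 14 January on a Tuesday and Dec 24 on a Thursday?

2

Check each year's weekday for 14 January and Dec 24:
  1930: Tue/Wed  1931: Wed/Thu  1932: Thu/Sat  1933: Sat/Sun  1934: Sun/Mon  1935: Mon/Tue  1936: Tue/Thu ✓  1937: Thu/Fri  1938: Fri/Sat  1939: Sat/Sun  1940: Sun/Tue  1941: Tue/Wed  1942: Wed/Thu  1943: Thu/Fri  …(22 more)…  1966: Fri/Sat  1967: Sat/Sun  1968: Sun/Tue  1969: Tue/Wed  1970: Wed/Thu  1971: Thu/Fri  1972: Fri/Sun  1973: Sun/Mon  1974: Mon/Tue  1975: Tue/Wed  1976: Wed/Fri  1977: Fri/Sat  1978: Sat/Sun  1979: Sun/Mon
Both conditions hold in: 1936, 1964 — 2.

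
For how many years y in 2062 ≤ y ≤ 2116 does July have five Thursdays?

July has 31 days; it has five Thursdays when Thursday falls among the first (month-length − 28) days — i.e. when July 1 is one of Thursday/Wednesday/Tuesday.
July 1 by year: 2062:Sat 2063:Sun 2064:Tue✓ 2065:Wed✓ 2066:Thu✓ 2067:Fri 2068:Sun 2069:Mon 2070:Tue✓ 2071:Wed✓ 2072:Fri 2073:Sat 2074:Sun 2075:Mon 2076:Wed✓ …(25 more)… 2102:Sat 2103:Sun 2104:Tue✓ 2105:Wed✓ 2106:Thu✓ 2107:Fri 2108:Sun 2109:Mon 2110:Tue✓ 2111:Wed✓ 2112:Fri 2113:Sat 2114:Sun 2115:Mon 2116:Wed✓
Years with five Thursdays: 2064, 2065, 2066, 2070, 2071, 2076, 2077, 2081, 2082, 2083, 2087, 2088, 2092, 2093, 2094, 2098, 2099, 2100, 2104, 2105, 2106, 2110, 2111, 2116 → 24.

24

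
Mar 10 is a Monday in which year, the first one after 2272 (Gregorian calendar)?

2273

From one year to the next, a fixed date's weekday advances by 1, or by 2 when a Feb 29 lies between the two dates.
2272: March 10 is Sunday.
2273: Monday (+1)
Mar 10 falls on a Monday in 2273.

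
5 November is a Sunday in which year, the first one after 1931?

1933

From one year to the next, a fixed date's weekday advances by 1, or by 2 when a Feb 29 lies between the two dates.
1931: November 5 is Thursday.
1932: Saturday (+2)
1933: Sunday (+1)
5 November falls on a Sunday in 1933.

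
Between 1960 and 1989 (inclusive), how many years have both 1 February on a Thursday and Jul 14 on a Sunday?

1

Check each year's weekday for 1 February and Jul 14:
  1960: Mon/Thu  1961: Wed/Fri  1962: Thu/Sat  1963: Fri/Sun  1964: Sat/Tue  1965: Mon/Wed  1966: Tue/Thu  1967: Wed/Fri  1968: Thu/Sun ✓  1969: Sat/Mon  1970: Sun/Tue  1971: Mon/Wed  1972: Tue/Fri  1973: Thu/Sat  1974: Fri/Sun  1975: Sat/Mon  1976: Sun/Wed  1977: Tue/Thu  1978: Wed/Fri  1979: Thu/Sat  1980: Fri/Mon  1981: Sun/Tue  1982: Mon/Wed  1983: Tue/Thu  1984: Wed/Sat  1985: Fri/Sun  1986: Sat/Mon  1987: Sun/Tue  1988: Mon/Thu  1989: Wed/Fri
Both conditions hold in: 1968 — 1.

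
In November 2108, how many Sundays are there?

4

November 2108 has 30 days and begins on Thursday.
The first Sunday is November 4.
Sundays fall on 4, 11, 18, 25 — that's 4.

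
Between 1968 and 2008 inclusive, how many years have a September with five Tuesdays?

12

September has 30 days; it has five Tuesdays when Tuesday falls among the first (month-length − 28) days — i.e. when September 1 is one of Tuesday/Monday.
September 1 by year: 1968:Sun 1969:Mon✓ 1970:Tue✓ 1971:Wed 1972:Fri 1973:Sat 1974:Sun 1975:Mon✓ 1976:Wed 1977:Thu 1978:Fri 1979:Sat 1980:Mon✓ 1981:Tue✓ 1982:Wed …(11 more)… 1994:Thu 1995:Fri 1996:Sun 1997:Mon✓ 1998:Tue✓ 1999:Wed 2000:Fri 2001:Sat 2002:Sun 2003:Mon✓ 2004:Wed 2005:Thu 2006:Fri 2007:Sat 2008:Mon✓
Years with five Tuesdays: 1969, 1970, 1975, 1980, 1981, 1986, 1987, 1992, 1997, 1998, 2003, 2008 → 12.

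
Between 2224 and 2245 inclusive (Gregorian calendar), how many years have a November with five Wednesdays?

7

November has 30 days; it has five Wednesdays when Wednesday falls among the first (month-length − 28) days — i.e. when November 1 is one of Wednesday/Tuesday.
November 1 by year: 2224:Mon 2225:Tue✓ 2226:Wed✓ 2227:Thu 2228:Sat 2229:Sun 2230:Mon 2231:Tue✓ 2232:Thu 2233:Fri 2234:Sat 2235:Sun 2236:Tue✓ 2237:Wed✓ 2238:Thu 2239:Fri 2240:Sun 2241:Mon 2242:Tue✓ 2243:Wed✓ 2244:Fri 2245:Sat
Years with five Wednesdays: 2225, 2226, 2231, 2236, 2237, 2242, 2243 → 7.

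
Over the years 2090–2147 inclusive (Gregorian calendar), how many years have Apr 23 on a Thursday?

Track Apr 23's weekday year by year (advancing +1, or +2 across a Feb 29):
  2090: Sun  2091: Mon (+1)  2092: Wed (+2)  2093: Thu (+1) ✓  2094: Fri (+1)
  2095: Sat (+1)  2096: Mon (+2)  2097: Tue (+1)  2098: Wed (+1)  2099: Thu (+1) ✓
  2100: Fri (+1)  2101: Sat (+1)  2102: Sun (+1)  2103: Mon (+1)  … (30 more years) …
  2134: Fri (+1)  2135: Sat (+1)  2136: Mon (+2)  2137: Tue (+1)  2138: Wed (+1)
  2139: Thu (+1) ✓  2140: Sat (+2)  2141: Sun (+1)  2142: Mon (+1)  2143: Tue (+1)
  2144: Thu (+2) ✓  2145: Fri (+1)  2146: Sat (+1)  2147: Sun (+1)
Thursday years: 2093, 2099, 2105, 2111, 2116, 2122, 2133, 2139, 2144 — 9 in total.

9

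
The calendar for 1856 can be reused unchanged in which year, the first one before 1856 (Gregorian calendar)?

1828

Two years share a calendar iff Jan 1 falls on the same weekday and both are leap or both are common. 1856: Jan 1 is Tuesday, leap year.
1855: Jan 1 Monday, common
1854: Jan 1 Sunday, common
1853: Jan 1 Saturday, common
1852: Jan 1 Thursday, leap
1851: Jan 1 Wednesday, common
1850: Jan 1 Tuesday, common
1849: Jan 1 Monday, common
1848: Jan 1 Saturday, leap
1847: Jan 1 Friday, common
1846: Jan 1 Thursday, common
1845: Jan 1 Wednesday, common
1844: Jan 1 Monday, leap
1843: Jan 1 Sunday, common
1842: Jan 1 Saturday, common
1841: Jan 1 Friday, common
1840: Jan 1 Wednesday, leap
1839: Jan 1 Tuesday, common
1838: Jan 1 Monday, common
1837: Jan 1 Sunday, common
1836: Jan 1 Friday, leap
1835: Jan 1 Thursday, common
1834: Jan 1 Wednesday, common
1833: Jan 1 Tuesday, common
1832: Jan 1 Sunday, leap
1831: Jan 1 Saturday, common
1830: Jan 1 Friday, common
1829: Jan 1 Thursday, common
1828: Jan 1 Tuesday, leap
1828 matches on both conditions.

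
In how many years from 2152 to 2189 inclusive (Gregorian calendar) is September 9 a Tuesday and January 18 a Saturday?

4

Check each year's weekday for September 9 and January 18:
  2152: Sat/Tue  2153: Sun/Thu  2154: Mon/Fri  2155: Tue/Sat ✓  2156: Thu/Sun  2157: Fri/Tue  2158: Sat/Wed  2159: Sun/Thu  2160: Tue/Fri  2161: Wed/Sun  2162: Thu/Mon  2163: Fri/Tue  2164: Sun/Wed  2165: Mon/Fri  …(10 more)…  2176: Mon/Thu  2177: Tue/Sat ✓  2178: Wed/Sun  2179: Thu/Mon  2180: Sat/Tue  2181: Sun/Thu  2182: Mon/Fri  2183: Tue/Sat ✓  2184: Thu/Sun  2185: Fri/Tue  2186: Sat/Wed  2187: Sun/Thu  2188: Tue/Fri  2189: Wed/Sun
Both conditions hold in: 2155, 2166, 2177, 2183 — 4.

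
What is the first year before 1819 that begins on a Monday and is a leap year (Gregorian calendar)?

1816

Jan 1 advances by 2 weekdays after a leap year and by 1 after a common year.
1819: Jan 1 is Friday.
1818: Thursday
1817: Wednesday
1816: Monday (leap)
1816 begins on a Monday and is a leap year.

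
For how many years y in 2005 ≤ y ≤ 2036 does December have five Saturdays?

15

December has 31 days; it has five Saturdays when Saturday falls among the first (month-length − 28) days — i.e. when December 1 is one of Saturday/Friday/Thursday.
December 1 by year: 2005:Thu✓ 2006:Fri✓ 2007:Sat✓ 2008:Mon 2009:Tue 2010:Wed 2011:Thu✓ 2012:Sat✓ 2013:Sun 2014:Mon 2015:Tue 2016:Thu✓ 2017:Fri✓ 2018:Sat✓ 2019:Sun 2020:Tue 2021:Wed 2022:Thu✓ 2023:Fri✓ 2024:Sun 2025:Mon 2026:Tue 2027:Wed 2028:Fri✓ 2029:Sat✓ 2030:Sun 2031:Mon 2032:Wed 2033:Thu✓ 2034:Fri✓ 2035:Sat✓ 2036:Mon
Years with five Saturdays: 2005, 2006, 2007, 2011, 2012, 2016, 2017, 2018, 2022, 2023, 2028, 2029, 2033, 2034, 2035 → 15.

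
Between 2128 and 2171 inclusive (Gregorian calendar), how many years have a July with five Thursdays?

18

July has 31 days; it has five Thursdays when Thursday falls among the first (month-length − 28) days — i.e. when July 1 is one of Thursday/Wednesday/Tuesday.
July 1 by year: 2128:Thu✓ 2129:Fri 2130:Sat 2131:Sun 2132:Tue✓ 2133:Wed✓ 2134:Thu✓ 2135:Fri 2136:Sun 2137:Mon 2138:Tue✓ 2139:Wed✓ 2140:Fri 2141:Sat 2142:Sun …(14 more)… 2157:Fri 2158:Sat 2159:Sun 2160:Tue✓ 2161:Wed✓ 2162:Thu✓ 2163:Fri 2164:Sun 2165:Mon 2166:Tue✓ 2167:Wed✓ 2168:Fri 2169:Sat 2170:Sun 2171:Mon
Years with five Thursdays: 2128, 2132, 2133, 2134, 2138, 2139, 2144, 2145, 2149, 2150, 2151, 2155, 2156, 2160, 2161, 2162, 2166, 2167 → 18.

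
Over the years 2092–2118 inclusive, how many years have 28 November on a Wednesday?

4

Track 28 November's weekday year by year (advancing +1, or +2 across a Feb 29):
  2092: Fri  2093: Sat (+1)  2094: Sun (+1)  2095: Mon (+1)  2096: Wed (+2) ✓
  2097: Thu (+1)  2098: Fri (+1)  2099: Sat (+1)  2100: Sun (+1)  2101: Mon (+1)
  2102: Tue (+1)  2103: Wed (+1) ✓  2104: Fri (+2)  2105: Sat (+1)  2106: Sun (+1)
  2107: Mon (+1)  2108: Wed (+2) ✓  2109: Thu (+1)  2110: Fri (+1)  2111: Sat (+1)
  2112: Mon (+2)  2113: Tue (+1)  2114: Wed (+1) ✓  2115: Thu (+1)  2116: Sat (+2)
  2117: Sun (+1)  2118: Mon (+1)
Wednesday years: 2096, 2103, 2108, 2114 — 4 in total.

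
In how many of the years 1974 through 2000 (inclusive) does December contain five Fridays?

December has 31 days; it has five Fridays when Friday falls among the first (month-length − 28) days — i.e. when December 1 is one of Friday/Thursday/Wednesday.
December 1 by year: 1974:Sun 1975:Mon 1976:Wed✓ 1977:Thu✓ 1978:Fri✓ 1979:Sat 1980:Mon 1981:Tue 1982:Wed✓ 1983:Thu✓ 1984:Sat 1985:Sun 1986:Mon 1987:Tue 1988:Thu✓ 1989:Fri✓ 1990:Sat 1991:Sun 1992:Tue 1993:Wed✓ 1994:Thu✓ 1995:Fri✓ 1996:Sun 1997:Mon 1998:Tue 1999:Wed✓ 2000:Fri✓
Years with five Fridays: 1976, 1977, 1978, 1982, 1983, 1988, 1989, 1993, 1994, 1995, 1999, 2000 → 12.

12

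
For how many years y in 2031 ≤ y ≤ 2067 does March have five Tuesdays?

17

March has 31 days; it has five Tuesdays when Tuesday falls among the first (month-length − 28) days — i.e. when March 1 is one of Tuesday/Monday/Sunday.
March 1 by year: 2031:Sat 2032:Mon✓ 2033:Tue✓ 2034:Wed 2035:Thu 2036:Sat 2037:Sun✓ 2038:Mon✓ 2039:Tue✓ 2040:Thu 2041:Fri 2042:Sat 2043:Sun✓ 2044:Tue✓ 2045:Wed …(7 more)… 2053:Sat 2054:Sun✓ 2055:Mon✓ 2056:Wed 2057:Thu 2058:Fri 2059:Sat 2060:Mon✓ 2061:Tue✓ 2062:Wed 2063:Thu 2064:Sat 2065:Sun✓ 2066:Mon✓ 2067:Tue✓
Years with five Tuesdays: 2032, 2033, 2037, 2038, 2039, 2043, 2044, 2048, 2049, 2050, 2054, 2055, 2060, 2061, 2065, 2066, 2067 → 17.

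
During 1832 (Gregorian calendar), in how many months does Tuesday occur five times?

A month of length L has five Tuesdays iff its first Tuesday is on day ≤ L−28 (so day 1–3 in a 31-day month, 1–2 in a 30-day month, day 1 in a leap February).
Checking each month of 1832: Jan starts Sun (31d) ✓; Feb starts Wed (29d); Mar starts Thu (31d); Apr starts Sun (30d); May starts Tue (31d) ✓; Jun starts Fri (30d); Jul starts Sun (31d) ✓; Aug starts Wed (31d); Sep starts Sat (30d); Oct starts Mon (31d) ✓; Nov starts Thu (30d); Dec starts Sat (31d).
Five-Tuesday months: January, May, July, October → 4.

4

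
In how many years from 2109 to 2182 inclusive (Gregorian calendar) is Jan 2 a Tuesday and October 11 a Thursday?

Check each year's weekday for Jan 2 and October 11:
  2109: Wed/Fri  2110: Thu/Sat  2111: Fri/Sun  2112: Sat/Tue  2113: Mon/Wed  2114: Tue/Thu ✓  2115: Wed/Fri  2116: Thu/Sun  2117: Sat/Mon  2118: Sun/Tue  2119: Mon/Wed  2120: Tue/Fri  2121: Thu/Sat  2122: Fri/Sun  …(46 more)…  2169: Mon/Wed  2170: Tue/Thu ✓  2171: Wed/Fri  2172: Thu/Sun  2173: Sat/Mon  2174: Sun/Tue  2175: Mon/Wed  2176: Tue/Fri  2177: Thu/Sat  2178: Fri/Sun  2179: Sat/Mon  2180: Sun/Wed  2181: Tue/Thu ✓  2182: Wed/Fri
Both conditions hold in: 2114, 2125, 2131, 2142, 2153, 2159, 2170, 2181 — 8.

8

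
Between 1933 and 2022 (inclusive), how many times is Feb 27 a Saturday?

13

Track Feb 27's weekday year by year (advancing +1, or +2 across a Feb 29):
  1933: Mon  1934: Tue (+1)  1935: Wed (+1)  1936: Thu (+1)  1937: Sat (+2) ✓
  1938: Sun (+1)  1939: Mon (+1)  1940: Tue (+1)  1941: Thu (+2)  1942: Fri (+1)
  1943: Sat (+1) ✓  1944: Sun (+1)  1945: Tue (+2)  1946: Wed (+1)  … (62 more years) …
  2009: Fri (+2)  2010: Sat (+1) ✓  2011: Sun (+1)  2012: Mon (+1)  2013: Wed (+2)
  2014: Thu (+1)  2015: Fri (+1)  2016: Sat (+1) ✓  2017: Mon (+2)  2018: Tue (+1)
  2019: Wed (+1)  2020: Thu (+1)  2021: Sat (+2) ✓  2022: Sun (+1)
Saturday years: 1937, 1943, 1954, 1960, 1965, 1971, 1982, 1988, 1993, 1999, 2010, 2016, 2021 — 13 in total.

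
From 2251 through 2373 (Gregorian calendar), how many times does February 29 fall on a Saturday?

Leap years in 2251–2373: 30 of them.
Feb 29 weekday advances by 5 (mod 7) from one leap year to the next four years later (or differs when a century non-leap intervenes).
Leap-day weekdays: 2252:Sun 2256:Fri 2260:Wed 2264:Mon 2268:Sat✓ 2272:Thu 2276:Tue 2280:Sun 2284:Fri 2288:Wed 2292:Mon 2296:Sat✓ 2304:Mon …(4 more)… 2324:Fri 2328:Wed 2332:Mon 2336:Sat✓ 2340:Thu 2344:Tue 2348:Sun 2352:Fri 2356:Wed 2360:Mon 2364:Sat✓ 2368:Thu 2372:Tue
Saturday: 2268, 2296, 2308, 2336, 2364 → 5.

5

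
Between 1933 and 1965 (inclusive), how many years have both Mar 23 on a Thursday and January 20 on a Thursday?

1

Check each year's weekday for Mar 23 and January 20:
  1933: Thu/Fri  1934: Fri/Sat  1935: Sat/Sun  1936: Mon/Mon  1937: Tue/Wed  1938: Wed/Thu  1939: Thu/Fri  1940: Sat/Sat  1941: Sun/Mon  1942: Mon/Tue  1943: Tue/Wed  1944: Thu/Thu ✓  1945: Fri/Sat  1946: Sat/Sun  …(5 more)…  1952: Sun/Sun  1953: Mon/Tue  1954: Tue/Wed  1955: Wed/Thu  1956: Fri/Fri  1957: Sat/Sun  1958: Sun/Mon  1959: Mon/Tue  1960: Wed/Wed  1961: Thu/Fri  1962: Fri/Sat  1963: Sat/Sun  1964: Mon/Mon  1965: Tue/Wed
Both conditions hold in: 1944 — 1.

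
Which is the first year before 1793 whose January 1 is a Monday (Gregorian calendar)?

Jan 1 advances by 2 weekdays after a leap year and by 1 after a common year.
1793: Jan 1 is Tuesday.
1792: Sunday (leap)
1791: Saturday
1790: Friday
1789: Thursday
1788: Tuesday (leap)
1787: Monday
1787 begins on a Monday

1787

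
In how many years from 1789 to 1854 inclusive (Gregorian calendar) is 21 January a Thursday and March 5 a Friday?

Check each year's weekday for 21 January and March 5:
  1789: Wed/Thu  1790: Thu/Fri ✓  1791: Fri/Sat  1792: Sat/Mon  1793: Mon/Tue  1794: Tue/Wed  1795: Wed/Thu  1796: Thu/Sat  1797: Sat/Sun  1798: Sun/Mon  1799: Mon/Tue  1800: Tue/Wed  1801: Wed/Thu  1802: Thu/Fri ✓  …(38 more)…  1841: Thu/Fri ✓  1842: Fri/Sat  1843: Sat/Sun  1844: Sun/Tue  1845: Tue/Wed  1846: Wed/Thu  1847: Thu/Fri ✓  1848: Fri/Sun  1849: Sun/Mon  1850: Mon/Tue  1851: Tue/Wed  1852: Wed/Fri  1853: Fri/Sat  1854: Sat/Sun
Both conditions hold in: 1790, 1802, 1813, 1819, 1830, 1841, 1847 — 7.

7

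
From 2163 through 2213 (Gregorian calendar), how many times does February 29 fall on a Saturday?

Leap years in 2163–2213: 12 of them.
Feb 29 weekday advances by 5 (mod 7) from one leap year to the next four years later (or differs when a century non-leap intervenes).
Leap-day weekdays: 2164:Wed 2168:Mon 2172:Sat✓ 2176:Thu 2180:Tue 2184:Sun 2188:Fri 2192:Wed 2196:Mon 2204:Wed 2208:Mon 2212:Sat✓
Saturday: 2172, 2212 → 2.

2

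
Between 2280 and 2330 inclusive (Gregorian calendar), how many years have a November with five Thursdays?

November has 30 days; it has five Thursdays when Thursday falls among the first (month-length − 28) days — i.e. when November 1 is one of Thursday/Wednesday.
November 1 by year: 2280:Mon 2281:Tue 2282:Wed✓ 2283:Thu✓ 2284:Sat 2285:Sun 2286:Mon 2287:Tue 2288:Thu✓ 2289:Fri 2290:Sat 2291:Sun 2292:Tue 2293:Wed✓ 2294:Thu✓ …(21 more)… 2316:Wed✓ 2317:Thu✓ 2318:Fri 2319:Sat 2320:Mon 2321:Tue 2322:Wed✓ 2323:Thu✓ 2324:Sat 2325:Sun 2326:Mon 2327:Tue 2328:Thu✓ 2329:Fri 2330:Sat
Years with five Thursdays: 2282, 2283, 2288, 2293, 2294, 2299, 2300, 2305, 2306, 2311, 2316, 2317, 2322, 2323, 2328 → 15.

15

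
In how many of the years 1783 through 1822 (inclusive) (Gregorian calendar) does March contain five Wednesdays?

March has 31 days; it has five Wednesdays when Wednesday falls among the first (month-length − 28) days — i.e. when March 1 is one of Wednesday/Tuesday/Monday.
March 1 by year: 1783:Sat 1784:Mon✓ 1785:Tue✓ 1786:Wed✓ 1787:Thu 1788:Sat 1789:Sun 1790:Mon✓ 1791:Tue✓ 1792:Thu 1793:Fri 1794:Sat 1795:Sun 1796:Tue✓ 1797:Wed✓ …(10 more)… 1808:Tue✓ 1809:Wed✓ 1810:Thu 1811:Fri 1812:Sun 1813:Mon✓ 1814:Tue✓ 1815:Wed✓ 1816:Fri 1817:Sat 1818:Sun 1819:Mon✓ 1820:Wed✓ 1821:Thu 1822:Fri
Years with five Wednesdays: 1784, 1785, 1786, 1790, 1791, 1796, 1797, 1802, 1803, 1808, 1809, 1813, 1814, 1815, 1819, 1820 → 16.

16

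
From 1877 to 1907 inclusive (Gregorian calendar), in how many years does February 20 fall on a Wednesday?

Track February 20's weekday year by year (advancing +1, or +2 across a Feb 29):
  1877: Tue  1878: Wed (+1) ✓  1879: Thu (+1)  1880: Fri (+1)  1881: Sun (+2)
  1882: Mon (+1)  1883: Tue (+1)  1884: Wed (+1) ✓  1885: Fri (+2)  1886: Sat (+1)
  1887: Sun (+1)  1888: Mon (+1)  1889: Wed (+2) ✓  1890: Thu (+1)  … (3 more years) …
  1894: Tue (+1)  1895: Wed (+1) ✓  1896: Thu (+1)  1897: Sat (+2)  1898: Sun (+1)
  1899: Mon (+1)  1900: Tue (+1)  1901: Wed (+1) ✓  1902: Thu (+1)  1903: Fri (+1)
  1904: Sat (+1)  1905: Mon (+2)  1906: Tue (+1)  1907: Wed (+1) ✓
Wednesday years: 1878, 1884, 1889, 1895, 1901, 1907 — 6 in total.

6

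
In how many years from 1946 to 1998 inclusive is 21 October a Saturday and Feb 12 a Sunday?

6

Check each year's weekday for 21 October and Feb 12:
  1946: Mon/Tue  1947: Tue/Wed  1948: Thu/Thu  1949: Fri/Sat  1950: Sat/Sun ✓  1951: Sun/Mon  1952: Tue/Tue  1953: Wed/Thu  1954: Thu/Fri  1955: Fri/Sat  1956: Sun/Sun  1957: Mon/Tue  1958: Tue/Wed  1959: Wed/Thu  …(25 more)…  1985: Mon/Tue  1986: Tue/Wed  1987: Wed/Thu  1988: Fri/Fri  1989: Sat/Sun ✓  1990: Sun/Mon  1991: Mon/Tue  1992: Wed/Wed  1993: Thu/Fri  1994: Fri/Sat  1995: Sat/Sun ✓  1996: Mon/Mon  1997: Tue/Wed  1998: Wed/Thu
Both conditions hold in: 1950, 1961, 1967, 1978, 1989, 1995 — 6.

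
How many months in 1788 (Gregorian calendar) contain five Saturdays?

4

A month of length L has five Saturdays iff its first Saturday is on day ≤ L−28 (so day 1–3 in a 31-day month, 1–2 in a 30-day month, day 1 in a leap February).
Checking each month of 1788: Jan starts Tue (31d); Feb starts Fri (29d); Mar starts Sat (31d) ✓; Apr starts Tue (30d); May starts Thu (31d) ✓; Jun starts Sun (30d); Jul starts Tue (31d); Aug starts Fri (31d) ✓; Sep starts Mon (30d); Oct starts Wed (31d); Nov starts Sat (30d) ✓; Dec starts Mon (31d).
Five-Saturday months: March, May, August, November → 4.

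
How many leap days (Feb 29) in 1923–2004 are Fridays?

Leap years in 1923–2004: 21 of them.
Feb 29 weekday advances by 5 (mod 7) from one leap year to the next four years later (or differs when a century non-leap intervenes).
Leap-day weekdays: 1924:Fri✓ 1928:Wed 1932:Mon 1936:Sat 1940:Thu 1944:Tue 1948:Sun 1952:Fri✓ 1956:Wed 1960:Mon 1964:Sat 1968:Thu 1972:Tue 1976:Sun 1980:Fri✓ 1984:Wed 1988:Mon 1992:Sat 1996:Thu 2000:Tue 2004:Sun
Friday: 1924, 1952, 1980 → 3.

3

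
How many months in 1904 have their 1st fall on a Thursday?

2

Check the 1st of each month of 1904: Jan 1: Fri, Feb 1: Mon, Mar 1: Tue, Apr 1: Fri, May 1: Sun, Jun 1: Wed, Jul 1: Fri, Aug 1: Mon, Sep 1: Thu, Oct 1: Sat, Nov 1: Tue, Dec 1: Thu.
Thursday occurs in September, December — 2 months.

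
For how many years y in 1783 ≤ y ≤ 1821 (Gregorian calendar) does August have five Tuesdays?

16

August has 31 days; it has five Tuesdays when Tuesday falls among the first (month-length − 28) days — i.e. when August 1 is one of Tuesday/Monday/Sunday.
August 1 by year: 1783:Fri 1784:Sun✓ 1785:Mon✓ 1786:Tue✓ 1787:Wed 1788:Fri 1789:Sat 1790:Sun✓ 1791:Mon✓ 1792:Wed 1793:Thu 1794:Fri 1795:Sat 1796:Mon✓ 1797:Tue✓ …(9 more)… 1807:Sat 1808:Mon✓ 1809:Tue✓ 1810:Wed 1811:Thu 1812:Sat 1813:Sun✓ 1814:Mon✓ 1815:Tue✓ 1816:Thu 1817:Fri 1818:Sat 1819:Sun✓ 1820:Tue✓ 1821:Wed
Years with five Tuesdays: 1784, 1785, 1786, 1790, 1791, 1796, 1797, 1802, 1803, 1808, 1809, 1813, 1814, 1815, 1819, 1820 → 16.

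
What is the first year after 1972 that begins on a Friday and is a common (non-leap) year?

1982

Jan 1 advances by 2 weekdays after a leap year and by 1 after a common year.
1972: Jan 1 is Saturday (leap).
1973: Monday
1974: Tuesday
1975: Wednesday
1976: Thursday (leap)
1977: Saturday
1978: Sunday
1979: Monday
1980: Tuesday (leap)
1981: Thursday
1982: Friday
1982 begins on a Friday and is a common year.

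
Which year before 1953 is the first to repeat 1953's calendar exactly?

1942

Two years share a calendar iff Jan 1 falls on the same weekday and both are leap or both are common. 1953: Jan 1 is Thursday, common year.
1952: Jan 1 Tuesday, leap
1951: Jan 1 Monday, common
1950: Jan 1 Sunday, common
1949: Jan 1 Saturday, common
1948: Jan 1 Thursday, leap
1947: Jan 1 Wednesday, common
1946: Jan 1 Tuesday, common
1945: Jan 1 Monday, common
1944: Jan 1 Saturday, leap
1943: Jan 1 Friday, common
1942: Jan 1 Thursday, common
1942 matches on both conditions.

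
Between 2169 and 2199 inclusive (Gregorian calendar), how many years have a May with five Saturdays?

May has 31 days; it has five Saturdays when Saturday falls among the first (month-length − 28) days — i.e. when May 1 is one of Saturday/Friday/Thursday.
May 1 by year: 2169:Mon 2170:Tue 2171:Wed 2172:Fri✓ 2173:Sat✓ 2174:Sun 2175:Mon 2176:Wed 2177:Thu✓ 2178:Fri✓ 2179:Sat✓ 2180:Mon 2181:Tue 2182:Wed 2183:Thu✓ 2184:Sat✓ 2185:Sun 2186:Mon 2187:Tue 2188:Thu✓ 2189:Fri✓ 2190:Sat✓ 2191:Sun 2192:Tue 2193:Wed 2194:Thu✓ 2195:Fri✓ 2196:Sun 2197:Mon 2198:Tue 2199:Wed
Years with five Saturdays: 2172, 2173, 2177, 2178, 2179, 2183, 2184, 2188, 2189, 2190, 2194, 2195 → 12.

12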